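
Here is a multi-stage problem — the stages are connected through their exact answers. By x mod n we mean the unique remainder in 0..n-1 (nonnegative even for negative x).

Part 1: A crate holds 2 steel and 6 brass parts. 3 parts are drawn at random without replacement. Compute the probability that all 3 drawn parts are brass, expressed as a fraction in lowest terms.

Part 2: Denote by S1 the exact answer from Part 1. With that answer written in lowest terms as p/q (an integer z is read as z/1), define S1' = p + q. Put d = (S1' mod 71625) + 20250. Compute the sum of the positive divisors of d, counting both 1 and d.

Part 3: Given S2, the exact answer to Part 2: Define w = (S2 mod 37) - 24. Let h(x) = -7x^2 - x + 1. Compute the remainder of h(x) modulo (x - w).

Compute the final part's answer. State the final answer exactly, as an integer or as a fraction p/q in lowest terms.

-349

Part 1: total draws C(8,3) = 56; favorable C(6,3) = 20; P = 5/14; answer 5/14
Part 2: S1 = 5/14; threaded value p + q = 19; d = 20269; 20269 is prime, so its only divisors are 1 and 20269; sigma = 1 + 20269 = 20270; answer 20270
Part 3: S2 = 20270; w = 7; remainder = value at the root: -7*(7)^2 - 1*(7)^1 + 1 = (-343) + (-7) + (1) = -349; answer -349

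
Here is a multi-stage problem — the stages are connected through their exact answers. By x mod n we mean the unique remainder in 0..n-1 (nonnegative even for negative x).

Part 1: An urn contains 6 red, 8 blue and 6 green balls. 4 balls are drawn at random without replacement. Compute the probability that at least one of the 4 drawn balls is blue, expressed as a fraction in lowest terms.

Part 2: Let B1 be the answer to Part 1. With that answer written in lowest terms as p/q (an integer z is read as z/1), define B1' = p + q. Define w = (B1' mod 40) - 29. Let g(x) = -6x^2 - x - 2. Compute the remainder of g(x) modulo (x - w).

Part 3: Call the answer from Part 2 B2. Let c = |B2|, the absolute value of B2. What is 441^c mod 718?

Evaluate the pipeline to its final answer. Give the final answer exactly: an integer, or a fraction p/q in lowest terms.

697

Part 1: total draws C(20,4) = 4845; complement C(12,4) = 495; favorable 4845 - 495 = 4350; P = 290/323; answer 290/323
Part 2: B1 = 290/323; threaded value p + q = 613; w = -16; remainder = value at the root: -6*(-16)^2 - 1*(-16)^1 - 2 = (-1536) + (16) + (-2) = -1522; answer -1522
Part 3: B2 = -1522; c = 1522; squarings mod 718: 441^1=441, 441^2=621, 441^4=75, 441^8=599, 441^16=519, 441^32=111, 441^64=115, 441^128=301, 441^256=133, 441^512=457, 441^1024=629; 441^1522 = 441^2 * 441^16 * 441^32 * 441^64 * 441^128 * 441^256 * 441^1024 = 697 (mod 718); answer 697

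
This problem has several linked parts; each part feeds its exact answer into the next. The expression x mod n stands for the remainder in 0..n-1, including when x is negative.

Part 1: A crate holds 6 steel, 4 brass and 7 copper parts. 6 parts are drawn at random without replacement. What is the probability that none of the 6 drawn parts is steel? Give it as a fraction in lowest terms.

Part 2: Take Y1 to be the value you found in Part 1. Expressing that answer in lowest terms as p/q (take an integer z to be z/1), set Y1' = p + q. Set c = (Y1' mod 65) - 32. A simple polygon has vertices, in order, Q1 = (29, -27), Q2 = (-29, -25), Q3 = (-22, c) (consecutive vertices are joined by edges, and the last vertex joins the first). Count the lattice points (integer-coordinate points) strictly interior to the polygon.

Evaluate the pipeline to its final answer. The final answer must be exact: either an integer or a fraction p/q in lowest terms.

3

Part 1: total draws C(17,6) = 12376; favorable C(11,6) = 462; P = 33/884; answer 33/884
Part 2: Y1 = 33/884; threaded value p + q = 917; c = -25; cross terms: (29*-25 - -29*-27)=-1508, (-29*-25 - -22*-25)=175, (-22*-27 - 29*-25)=1319; twice the area = |-14| = 14; area = 7; boundary points = 2 + 7 + 1 = 10; strictly interior points = area - boundary/2 + 1 = 3; answer 3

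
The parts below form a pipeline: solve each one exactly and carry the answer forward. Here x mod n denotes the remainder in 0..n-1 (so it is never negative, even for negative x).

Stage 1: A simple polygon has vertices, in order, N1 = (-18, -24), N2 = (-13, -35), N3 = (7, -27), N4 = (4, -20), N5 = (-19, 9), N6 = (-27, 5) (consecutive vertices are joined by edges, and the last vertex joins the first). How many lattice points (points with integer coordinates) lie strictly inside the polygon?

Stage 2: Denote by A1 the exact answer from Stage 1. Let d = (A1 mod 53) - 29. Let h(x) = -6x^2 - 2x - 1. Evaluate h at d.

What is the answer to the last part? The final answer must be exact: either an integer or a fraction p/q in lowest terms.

-705

Stage 1: cross terms: (-18*-35 - -13*-24)=318, (-13*-27 - 7*-35)=596, (7*-20 - 4*-27)=-32, (4*9 - -19*-20)=-344, (-19*5 - -27*9)=148, (-27*-24 - -18*5)=738; twice the area = |1424| = 1424; area = 712; boundary points = 1 + 4 + 1 + 1 + 4 + 1 = 12; strictly interior points = area - boundary/2 + 1 = 707; answer 707
Stage 2: A1 = 707; d = -11; -6*(-11)^2 - 2*(-11)^1 - 1 = (-726) + (22) + (-1) = -705; answer -705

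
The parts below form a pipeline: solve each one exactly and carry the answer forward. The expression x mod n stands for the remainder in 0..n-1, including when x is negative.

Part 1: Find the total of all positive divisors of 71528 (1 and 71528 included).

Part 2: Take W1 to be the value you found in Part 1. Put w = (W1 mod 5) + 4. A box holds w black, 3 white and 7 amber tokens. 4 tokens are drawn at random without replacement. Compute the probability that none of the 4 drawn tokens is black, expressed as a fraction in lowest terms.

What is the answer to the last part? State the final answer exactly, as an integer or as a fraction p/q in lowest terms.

Part 1: 71528 = 2^3 * 8941; sigma = (1 + 2 + 4 + 8) * (1 + 8941) = 15 * 8942 = 134130; answer 134130
Part 2: W1 = 134130; w = 4; total draws C(14,4) = 1001; favorable C(10,4) = 210; P = 30/143; answer 30/143

30/143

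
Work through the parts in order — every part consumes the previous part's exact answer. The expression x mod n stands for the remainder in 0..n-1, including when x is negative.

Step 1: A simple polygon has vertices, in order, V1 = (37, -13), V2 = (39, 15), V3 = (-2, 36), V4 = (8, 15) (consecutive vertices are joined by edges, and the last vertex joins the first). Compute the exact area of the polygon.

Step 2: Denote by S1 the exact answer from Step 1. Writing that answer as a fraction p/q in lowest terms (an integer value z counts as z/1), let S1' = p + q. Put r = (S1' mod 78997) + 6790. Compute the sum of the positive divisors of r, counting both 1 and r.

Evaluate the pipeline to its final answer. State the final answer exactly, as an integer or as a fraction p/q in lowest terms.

8312

Step 1: cross terms: (37*15 - 39*-13)=1062, (39*36 - -2*15)=1434, (-2*15 - 8*36)=-318, (8*-13 - 37*15)=-659; twice the area = |1519| = 1519; area = 1519/2; answer 1519/2
Step 2: S1 = 1519/2; threaded value p + q = 1521; r = 8311; 8311 is prime, so its only divisors are 1 and 8311; sigma = 1 + 8311 = 8312; answer 8312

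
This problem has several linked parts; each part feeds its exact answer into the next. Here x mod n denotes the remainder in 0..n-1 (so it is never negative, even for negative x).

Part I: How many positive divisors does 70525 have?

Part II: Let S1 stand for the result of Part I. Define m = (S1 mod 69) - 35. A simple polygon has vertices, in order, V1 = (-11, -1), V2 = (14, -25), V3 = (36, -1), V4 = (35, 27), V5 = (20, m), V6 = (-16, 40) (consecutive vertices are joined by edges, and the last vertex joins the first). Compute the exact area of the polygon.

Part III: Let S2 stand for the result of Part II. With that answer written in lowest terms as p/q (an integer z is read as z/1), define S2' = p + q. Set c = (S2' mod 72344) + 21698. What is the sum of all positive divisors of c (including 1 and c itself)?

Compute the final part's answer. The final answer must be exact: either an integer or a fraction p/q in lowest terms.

Part I: 70525 = 5^2 * 7 * 13 * 31; number of divisors = (2+1) * (1+1) * (1+1) * (1+1) = 24; answer 24
Part II: S1 = 24; m = -11; cross terms: (-11*-25 - 14*-1)=289, (14*-1 - 36*-25)=886, (36*27 - 35*-1)=1007, (35*-11 - 20*27)=-925, (20*40 - -16*-11)=624, (-16*-1 - -11*40)=456; twice the area = |2337| = 2337; area = 2337/2; answer 2337/2
Part III: S2 = 2337/2; threaded value p + q = 2339; c = 24037; 24037 = 13 * 43^2; sigma = (1 + 13) * (1 + 43 + 1849) = 14 * 1893 = 26502; answer 26502

26502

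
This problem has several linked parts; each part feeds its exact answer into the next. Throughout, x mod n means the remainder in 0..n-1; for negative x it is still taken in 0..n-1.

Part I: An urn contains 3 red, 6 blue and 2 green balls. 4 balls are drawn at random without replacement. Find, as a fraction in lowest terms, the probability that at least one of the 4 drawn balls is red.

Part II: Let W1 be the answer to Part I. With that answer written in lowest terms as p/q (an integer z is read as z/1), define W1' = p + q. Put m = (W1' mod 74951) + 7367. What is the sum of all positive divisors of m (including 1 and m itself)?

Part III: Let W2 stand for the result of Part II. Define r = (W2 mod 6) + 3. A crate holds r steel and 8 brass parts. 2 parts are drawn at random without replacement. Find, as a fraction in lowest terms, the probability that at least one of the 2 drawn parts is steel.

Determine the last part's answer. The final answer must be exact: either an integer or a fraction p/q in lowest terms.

27/55

Part I: total draws C(11,4) = 330; complement C(8,4) = 70; favorable 330 - 70 = 260; P = 26/33; answer 26/33
Part II: W1 = 26/33; threaded value p + q = 59; m = 7426; 7426 = 2 * 47 * 79; sigma = (1 + 2) * (1 + 47) * (1 + 79) = 3 * 48 * 80 = 11520; answer 11520
Part III: W2 = 11520; r = 3; total draws C(11,2) = 55; complement C(8,2) = 28; favorable 55 - 28 = 27; P = 27/55; answer 27/55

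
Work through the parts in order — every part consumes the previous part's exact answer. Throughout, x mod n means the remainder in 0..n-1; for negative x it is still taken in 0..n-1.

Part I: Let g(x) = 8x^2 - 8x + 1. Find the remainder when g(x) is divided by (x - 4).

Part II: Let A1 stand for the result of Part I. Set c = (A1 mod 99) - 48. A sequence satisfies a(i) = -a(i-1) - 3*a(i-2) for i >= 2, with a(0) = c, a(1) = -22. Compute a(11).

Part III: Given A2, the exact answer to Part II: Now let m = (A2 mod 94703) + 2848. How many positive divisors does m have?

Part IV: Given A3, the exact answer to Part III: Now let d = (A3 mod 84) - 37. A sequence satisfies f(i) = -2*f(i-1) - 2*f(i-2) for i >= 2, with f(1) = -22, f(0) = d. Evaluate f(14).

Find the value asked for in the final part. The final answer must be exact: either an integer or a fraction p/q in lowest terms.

Part I: remainder = value at the root: 8*(4)^2 - 8*(4)^1 + 1 = (128) + (-32) + (1) = 97; answer 97
Part II: A1 = 97; c = 49; a(2) = -1*(-22) - 3*(49) = -125; iterating: a(2)=-125, a(3)=191, a(4)=184, a(5)=-757, a(6)=205, a(7)=2066, a(8)=-2681, a(9)=-3517, a(10)=11560, a(11)=-1009; answer -1009
Part III: A2 = -1009; m = 96542; 96542 = 2 * 48271; number of divisors = (1+1) * (1+1) = 4; answer 4
Part IV: A3 = 4; d = -33; f(2) = -2*(-22) - 2*(-33) = 110; iterating: f(2)=110, f(3)=-176, f(4)=132, f(5)=88, f(6)=-440, f(7)=704, f(8)=-528, f(9)=-352, f(10)=1760, f(11)=-2816, f(12)=2112, f(13)=1408, f(14)=-7040; answer -7040

-7040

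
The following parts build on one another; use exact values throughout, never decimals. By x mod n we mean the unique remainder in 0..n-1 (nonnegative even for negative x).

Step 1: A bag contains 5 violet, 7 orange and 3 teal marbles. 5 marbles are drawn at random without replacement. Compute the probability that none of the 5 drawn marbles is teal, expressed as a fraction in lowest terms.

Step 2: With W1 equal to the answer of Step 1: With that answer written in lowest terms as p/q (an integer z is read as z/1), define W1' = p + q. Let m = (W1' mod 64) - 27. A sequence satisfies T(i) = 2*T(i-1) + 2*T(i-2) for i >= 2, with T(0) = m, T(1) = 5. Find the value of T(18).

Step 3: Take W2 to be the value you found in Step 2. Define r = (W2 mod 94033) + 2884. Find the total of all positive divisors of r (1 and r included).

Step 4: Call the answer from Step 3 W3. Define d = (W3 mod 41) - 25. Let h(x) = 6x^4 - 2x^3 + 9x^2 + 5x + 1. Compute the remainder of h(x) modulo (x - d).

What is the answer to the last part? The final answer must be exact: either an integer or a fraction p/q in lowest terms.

Step 1: total draws C(15,5) = 3003; favorable C(12,5) = 792; P = 24/91; answer 24/91
Step 2: W1 = 24/91; threaded value p + q = 115; m = 24; T(2) = 2*(5) + 2*(24) = 58; iterating: T(2)=58, T(3)=126, T(4)=368, T(5)=988, T(6)=2712, T(7)=7400, T(8)=20224, T(9)=55248, T(10)=150944, T(11)=412384, T(12)=1126656, T(13)=3078080, T(14)=8409472, T(15)=22975104, T(16)=62769152, T(17)=171488512, T(18)=468515328; answer 468515328
Step 3: W2 = 468515328; r = 45806; 45806 = 2 * 37 * 619; sigma = (1 + 2) * (1 + 37) * (1 + 619) = 3 * 38 * 620 = 70680; answer 70680
Step 4: W3 = 70680; d = 12; remainder = value at the root: 6*(12)^4 - 2*(12)^3 + 9*(12)^2 + 5*(12)^1 + 1 = (124416) + (-3456) + (1296) + (60) + (1) = 122317; answer 122317

122317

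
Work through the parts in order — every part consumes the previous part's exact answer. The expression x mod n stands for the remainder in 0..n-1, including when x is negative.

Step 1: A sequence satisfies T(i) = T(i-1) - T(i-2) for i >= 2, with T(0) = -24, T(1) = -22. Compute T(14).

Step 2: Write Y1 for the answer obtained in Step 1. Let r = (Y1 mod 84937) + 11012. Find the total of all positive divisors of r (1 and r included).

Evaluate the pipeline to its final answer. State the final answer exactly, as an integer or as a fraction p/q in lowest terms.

Step 1: T(2) = 1*(-22) - 1*(-24) = 2; iterating: T(2)=2, T(3)=24, T(4)=22, T(5)=-2, T(6)=-24, T(7)=-22, T(8)=2, T(9)=24, T(10)=22, T(11)=-2, T(12)=-24, T(13)=-22, T(14)=2; answer 2
Step 2: Y1 = 2; r = 11014; 11014 = 2 * 5507; sigma = (1 + 2) * (1 + 5507) = 3 * 5508 = 16524; answer 16524

16524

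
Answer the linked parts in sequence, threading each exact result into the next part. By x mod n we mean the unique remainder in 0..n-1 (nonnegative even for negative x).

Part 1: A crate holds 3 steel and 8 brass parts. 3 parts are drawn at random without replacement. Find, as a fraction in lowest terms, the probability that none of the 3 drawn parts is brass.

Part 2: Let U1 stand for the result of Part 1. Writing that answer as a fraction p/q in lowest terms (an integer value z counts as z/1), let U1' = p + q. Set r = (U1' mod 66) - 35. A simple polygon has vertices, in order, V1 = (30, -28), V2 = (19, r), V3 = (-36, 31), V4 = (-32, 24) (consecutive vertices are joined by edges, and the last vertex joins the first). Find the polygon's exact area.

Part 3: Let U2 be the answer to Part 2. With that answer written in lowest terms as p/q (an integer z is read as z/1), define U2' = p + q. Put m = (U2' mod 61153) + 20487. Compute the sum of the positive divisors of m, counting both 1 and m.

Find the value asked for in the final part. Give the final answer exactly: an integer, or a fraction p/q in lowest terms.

40980

Part 1: total draws C(11,3) = 165; favorable C(3,3) = 1; P = 1/165; answer 1/165
Part 2: U1 = 1/165; threaded value p + q = 166; r = -1; cross terms: (30*-1 - 19*-28)=502, (19*31 - -36*-1)=553, (-36*24 - -32*31)=128, (-32*-28 - 30*24)=176; twice the area = |1359| = 1359; area = 1359/2; answer 1359/2
Part 3: U2 = 1359/2; threaded value p + q = 1361; m = 21848; 21848 = 2^3 * 2731; sigma = (1 + 2 + 4 + 8) * (1 + 2731) = 15 * 2732 = 40980; answer 40980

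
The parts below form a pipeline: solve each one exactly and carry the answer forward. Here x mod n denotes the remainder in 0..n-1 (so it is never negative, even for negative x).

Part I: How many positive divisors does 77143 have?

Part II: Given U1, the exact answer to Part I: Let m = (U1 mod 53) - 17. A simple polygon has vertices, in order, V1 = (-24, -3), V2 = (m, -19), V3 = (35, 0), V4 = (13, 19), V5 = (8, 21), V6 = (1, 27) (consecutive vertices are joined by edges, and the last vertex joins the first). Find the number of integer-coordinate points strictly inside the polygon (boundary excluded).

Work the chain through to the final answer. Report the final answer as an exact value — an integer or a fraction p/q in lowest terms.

1350

Part I: 77143 = 11 * 7013; number of divisors = (1+1) * (1+1) = 4; answer 4
Part II: U1 = 4; m = -13; cross terms: (-24*-19 - -13*-3)=417, (-13*0 - 35*-19)=665, (35*19 - 13*0)=665, (13*21 - 8*19)=121, (8*27 - 1*21)=195, (1*-3 - -24*27)=645; twice the area = |2708| = 2708; area = 1354; boundary points = 1 + 1 + 1 + 1 + 1 + 5 = 10; strictly interior points = area - boundary/2 + 1 = 1350; answer 1350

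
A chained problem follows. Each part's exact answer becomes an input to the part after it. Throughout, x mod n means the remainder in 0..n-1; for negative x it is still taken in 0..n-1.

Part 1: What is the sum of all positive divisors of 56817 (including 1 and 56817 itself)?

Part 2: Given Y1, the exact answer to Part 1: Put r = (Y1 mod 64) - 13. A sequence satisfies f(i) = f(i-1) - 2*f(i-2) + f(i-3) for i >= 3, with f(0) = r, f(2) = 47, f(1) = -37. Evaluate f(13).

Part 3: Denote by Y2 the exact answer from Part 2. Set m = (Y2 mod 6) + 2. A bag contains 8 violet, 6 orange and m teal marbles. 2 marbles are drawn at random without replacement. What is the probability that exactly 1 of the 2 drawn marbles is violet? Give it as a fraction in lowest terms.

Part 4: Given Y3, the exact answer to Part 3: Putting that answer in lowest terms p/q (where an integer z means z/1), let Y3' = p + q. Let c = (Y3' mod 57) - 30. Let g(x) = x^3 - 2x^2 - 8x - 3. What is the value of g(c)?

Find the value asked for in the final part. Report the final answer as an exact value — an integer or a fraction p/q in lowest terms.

Part 1: 56817 = 3^2 * 59 * 107; sigma = (1 + 3 + 9) * (1 + 59) * (1 + 107) = 13 * 60 * 108 = 84240; answer 84240
Part 2: Y1 = 84240; r = 3; f(3) = 1*(47) - 2*(-37) + 1*(3) = 124; iterating: f(3)=124, f(4)=-7, f(5)=-208, f(6)=-70, f(7)=339, f(8)=271, f(9)=-477, f(10)=-680, f(11)=545, f(12)=1428, f(13)=-342; answer -342
Part 3: Y2 = -342; m = 2; total draws C(16,2) = 120; favorable C(8,1)*C(8,1) = 64; P = 8/15; answer 8/15
Part 4: Y3 = 8/15; threaded value p + q = 23; c = -7; 1*(-7)^3 - 2*(-7)^2 - 8*(-7)^1 - 3 = (-343) + (-98) + (56) + (-3) = -388; answer -388

-388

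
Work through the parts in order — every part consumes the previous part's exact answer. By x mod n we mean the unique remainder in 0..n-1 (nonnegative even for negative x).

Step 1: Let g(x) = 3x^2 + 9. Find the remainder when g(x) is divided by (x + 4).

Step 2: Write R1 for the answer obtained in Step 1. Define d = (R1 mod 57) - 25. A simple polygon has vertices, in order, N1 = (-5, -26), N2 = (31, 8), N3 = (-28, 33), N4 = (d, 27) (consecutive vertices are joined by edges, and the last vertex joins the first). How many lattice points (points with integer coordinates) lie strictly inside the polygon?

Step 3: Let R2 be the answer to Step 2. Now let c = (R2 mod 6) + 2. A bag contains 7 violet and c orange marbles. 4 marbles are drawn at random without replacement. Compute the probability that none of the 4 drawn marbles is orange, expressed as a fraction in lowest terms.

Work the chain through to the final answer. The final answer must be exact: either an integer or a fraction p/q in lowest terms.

7/99

Step 1: remainder = value at the root: 3*(-4)^2 + 9 = (48) + (9) = 57; answer 57
Step 2: R1 = 57; d = -25; cross terms: (-5*8 - 31*-26)=766, (31*33 - -28*8)=1247, (-28*27 - -25*33)=69, (-25*-26 - -5*27)=785; twice the area = |2867| = 2867; area = 2867/2; boundary points = 2 + 1 + 3 + 1 = 7; strictly interior points = area - boundary/2 + 1 = 1431; answer 1431
Step 3: R2 = 1431; c = 5; total draws C(12,4) = 495; favorable C(7,4) = 35; P = 7/99; answer 7/99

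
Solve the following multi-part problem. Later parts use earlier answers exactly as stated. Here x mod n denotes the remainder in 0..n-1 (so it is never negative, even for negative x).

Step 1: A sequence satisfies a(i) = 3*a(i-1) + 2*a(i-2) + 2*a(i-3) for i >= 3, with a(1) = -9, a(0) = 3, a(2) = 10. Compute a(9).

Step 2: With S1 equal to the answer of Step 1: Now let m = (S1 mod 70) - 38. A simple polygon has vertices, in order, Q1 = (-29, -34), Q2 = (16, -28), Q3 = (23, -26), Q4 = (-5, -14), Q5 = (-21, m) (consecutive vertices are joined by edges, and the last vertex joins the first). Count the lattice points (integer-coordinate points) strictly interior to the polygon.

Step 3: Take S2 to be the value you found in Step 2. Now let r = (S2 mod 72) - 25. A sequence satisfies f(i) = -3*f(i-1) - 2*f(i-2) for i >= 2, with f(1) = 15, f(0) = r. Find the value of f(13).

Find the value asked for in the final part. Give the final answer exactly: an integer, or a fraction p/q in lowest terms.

Step 1: a(3) = 3*(10) + 2*(-9) + 2*(3) = 18; iterating: a(3)=18, a(4)=56, a(5)=224, a(6)=820, a(7)=3020, a(8)=11148, a(9)=41124; answer 41124
Step 2: S1 = 41124; m = -4; cross terms: (-29*-28 - 16*-34)=1356, (16*-26 - 23*-28)=228, (23*-14 - -5*-26)=-452, (-5*-4 - -21*-14)=-274, (-21*-34 - -29*-4)=598; twice the area = |1456| = 1456; area = 728; boundary points = 3 + 1 + 4 + 2 + 2 = 12; strictly interior points = area - boundary/2 + 1 = 723; answer 723
Step 3: S2 = 723; r = -22; f(2) = -3*(15) - 2*(-22) = -1; iterating: f(2)=-1, f(3)=-27, f(4)=83, f(5)=-195, f(6)=419, f(7)=-867, f(8)=1763, f(9)=-3555, f(10)=7139, f(11)=-14307, f(12)=28643, f(13)=-57315; answer -57315

-57315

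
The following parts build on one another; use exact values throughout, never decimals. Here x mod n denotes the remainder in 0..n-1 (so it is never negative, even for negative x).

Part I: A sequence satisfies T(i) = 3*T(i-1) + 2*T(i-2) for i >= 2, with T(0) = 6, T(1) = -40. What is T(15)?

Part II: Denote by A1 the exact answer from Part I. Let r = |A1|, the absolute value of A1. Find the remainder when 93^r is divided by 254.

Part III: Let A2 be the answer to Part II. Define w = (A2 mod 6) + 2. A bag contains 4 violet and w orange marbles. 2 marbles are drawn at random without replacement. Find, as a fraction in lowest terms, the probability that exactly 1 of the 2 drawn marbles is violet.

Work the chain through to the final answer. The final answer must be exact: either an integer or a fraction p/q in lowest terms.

Part I: T(2) = 3*(-40) + 2*(6) = -108; iterating: T(2)=-108, T(3)=-404, T(4)=-1428, T(5)=-5092, T(6)=-18132, T(7)=-64580, T(8)=-230004, T(9)=-819172, T(10)=-2917524, T(11)=-10390916, T(12)=-37007796, T(13)=-131805220, T(14)=-469431252, T(15)=-1671904196; answer -1671904196
Part II: A1 = -1671904196; r = 1671904196; squarings mod 254: 93^1=93, 93^2=13, 93^4=169, 93^8=113, 93^16=69, 93^32=189, 93^64=161, 93^128=13, 93^256=169, 93^512=113, 93^1024=69, 93^2048=189, 93^4096=161, 93^8192=13, 93^16384=169, 93^32768=113, 93^65536=69, 93^131072=189, 93^262144=161, 93^524288=13, 93^1048576=169, 93^2097152=113, 93^4194304=69, 93^8388608=189, 93^16777216=161, 93^33554432=13, 93^67108864=169, 93^134217728=113, 93^268435456=69, 93^536870912=189, 93^1073741824=161; 93^1671904196 = 93^4 * 93^64 * 93^128 * 93^256 * 93^512 * 93^2048 * 93^4096 * 93^8192 * 93^65536 * 93^131072 * 93^262144 * 93^2097152 * 93^8388608 * 93^16777216 * 93^33554432 * 93^536870912 * 93^1073741824 = 157 (mod 254); answer 157
Part III: A2 = 157; w = 3; total draws C(7,2) = 21; favorable C(4,1)*C(3,1) = 12; P = 4/7; answer 4/7

4/7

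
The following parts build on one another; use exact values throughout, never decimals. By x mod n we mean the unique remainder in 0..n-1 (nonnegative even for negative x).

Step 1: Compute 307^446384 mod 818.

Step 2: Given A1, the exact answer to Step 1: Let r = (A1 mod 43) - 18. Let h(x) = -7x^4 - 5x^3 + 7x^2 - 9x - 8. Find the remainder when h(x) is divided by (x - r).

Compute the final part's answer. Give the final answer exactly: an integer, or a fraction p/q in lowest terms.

Step 1: squarings mod 818: 307^1=307, 307^2=179, 307^4=139, 307^8=507, 307^16=197, 307^32=363, 307^64=71, 307^128=133, 307^256=511, 307^512=179, 307^1024=139, 307^2048=507, 307^4096=197, 307^8192=363, 307^16384=71, 307^32768=133, 307^65536=511, 307^131072=179, 307^262144=139; 307^446384 = 307^16 * 307^32 * 307^128 * 307^256 * 307^512 * 307^1024 * 307^2048 * 307^16384 * 307^32768 * 307^131072 * 307^262144 = 363 (mod 818); answer 363
Step 2: A1 = 363; r = 1; remainder = value at the root: -7*(1)^4 - 5*(1)^3 + 7*(1)^2 - 9*(1)^1 - 8 = (-7) + (-5) + (7) + (-9) + (-8) = -22; answer -22

-22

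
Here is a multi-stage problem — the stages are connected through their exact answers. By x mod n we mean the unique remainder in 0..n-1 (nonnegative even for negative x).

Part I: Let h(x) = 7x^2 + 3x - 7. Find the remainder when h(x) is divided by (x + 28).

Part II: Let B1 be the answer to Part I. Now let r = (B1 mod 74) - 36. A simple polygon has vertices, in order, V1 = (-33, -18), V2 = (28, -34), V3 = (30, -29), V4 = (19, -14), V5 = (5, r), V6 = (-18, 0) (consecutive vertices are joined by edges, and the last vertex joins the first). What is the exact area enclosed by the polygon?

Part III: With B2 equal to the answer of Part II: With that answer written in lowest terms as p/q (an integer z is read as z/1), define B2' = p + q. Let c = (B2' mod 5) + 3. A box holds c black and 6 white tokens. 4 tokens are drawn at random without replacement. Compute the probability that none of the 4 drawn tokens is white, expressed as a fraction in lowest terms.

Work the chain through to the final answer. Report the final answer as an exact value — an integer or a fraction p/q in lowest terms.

Part I: remainder = value at the root: 7*(-28)^2 + 3*(-28)^1 - 7 = (5488) + (-84) + (-7) = 5397; answer 5397
Part II: B1 = 5397; r = 33; cross terms: (-33*-34 - 28*-18)=1626, (28*-29 - 30*-34)=208, (30*-14 - 19*-29)=131, (19*33 - 5*-14)=697, (5*0 - -18*33)=594, (-18*-18 - -33*0)=324; twice the area = |3580| = 3580; area = 1790; answer 1790
Part III: B2 = 1790; threaded value p + q = 1791; c = 4; total draws C(10,4) = 210; favorable C(4,4) = 1; P = 1/210; answer 1/210

1/210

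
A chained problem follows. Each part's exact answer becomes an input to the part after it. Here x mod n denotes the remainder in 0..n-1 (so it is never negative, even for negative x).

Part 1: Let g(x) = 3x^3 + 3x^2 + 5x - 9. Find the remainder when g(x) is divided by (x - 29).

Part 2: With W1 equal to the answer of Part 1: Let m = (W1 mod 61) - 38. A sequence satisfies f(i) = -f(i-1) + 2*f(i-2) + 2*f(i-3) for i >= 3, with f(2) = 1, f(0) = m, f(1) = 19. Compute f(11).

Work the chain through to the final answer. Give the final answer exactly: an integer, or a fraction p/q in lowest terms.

Part 1: remainder = value at the root: 3*(29)^3 + 3*(29)^2 + 5*(29)^1 - 9 = (73167) + (2523) + (145) + (-9) = 75826; answer 75826
Part 2: W1 = 75826; m = -35; f(3) = -1*(1) + 2*(19) + 2*(-35) = -33; iterating: f(3)=-33, f(4)=73, f(5)=-137, f(6)=217, f(7)=-345, f(8)=505, f(9)=-761, f(10)=1081, f(11)=-1593; answer -1593

-1593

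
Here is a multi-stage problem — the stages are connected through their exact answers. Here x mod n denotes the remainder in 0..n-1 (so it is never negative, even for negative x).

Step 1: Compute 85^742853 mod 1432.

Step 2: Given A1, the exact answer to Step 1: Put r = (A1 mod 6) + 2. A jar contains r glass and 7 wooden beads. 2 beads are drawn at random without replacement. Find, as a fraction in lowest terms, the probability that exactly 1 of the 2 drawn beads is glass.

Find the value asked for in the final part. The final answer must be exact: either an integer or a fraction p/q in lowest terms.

Step 1: squarings mod 1432: 85^1=85, 85^2=65, 85^4=1361, 85^8=745, 85^16=841, 85^32=1305, 85^64=377, 85^128=361, 85^256=9, 85^512=81, 85^1024=833, 85^2048=801, 85^4096=65, 85^8192=1361, 85^16384=745, 85^32768=841, 85^65536=1305, 85^131072=377, 85^262144=361, 85^524288=9; 85^742853 = 85^1 * 85^4 * 85^64 * 85^128 * 85^256 * 85^1024 * 85^4096 * 85^16384 * 85^65536 * 85^131072 * 85^524288 = 941 (mod 1432); answer 941
Step 2: A1 = 941; r = 7; total draws C(14,2) = 91; favorable C(7,1)*C(7,1) = 49; P = 7/13; answer 7/13

7/13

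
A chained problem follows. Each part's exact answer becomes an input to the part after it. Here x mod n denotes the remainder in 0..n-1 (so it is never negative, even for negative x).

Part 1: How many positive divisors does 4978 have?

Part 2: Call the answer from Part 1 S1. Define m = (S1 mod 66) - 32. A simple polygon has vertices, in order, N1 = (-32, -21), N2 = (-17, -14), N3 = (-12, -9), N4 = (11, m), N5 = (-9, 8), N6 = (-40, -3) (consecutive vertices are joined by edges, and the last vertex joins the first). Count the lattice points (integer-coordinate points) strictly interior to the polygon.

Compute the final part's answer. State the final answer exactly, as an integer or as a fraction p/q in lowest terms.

Part 1: 4978 = 2 * 19 * 131; number of divisors = (1+1) * (1+1) * (1+1) = 8; answer 8
Part 2: S1 = 8; m = -24; cross terms: (-32*-14 - -17*-21)=91, (-17*-9 - -12*-14)=-15, (-12*-24 - 11*-9)=387, (11*8 - -9*-24)=-128, (-9*-3 - -40*8)=347, (-40*-21 - -32*-3)=744; twice the area = |1426| = 1426; area = 713; boundary points = 1 + 5 + 1 + 4 + 1 + 2 = 14; strictly interior points = area - boundary/2 + 1 = 707; answer 707

707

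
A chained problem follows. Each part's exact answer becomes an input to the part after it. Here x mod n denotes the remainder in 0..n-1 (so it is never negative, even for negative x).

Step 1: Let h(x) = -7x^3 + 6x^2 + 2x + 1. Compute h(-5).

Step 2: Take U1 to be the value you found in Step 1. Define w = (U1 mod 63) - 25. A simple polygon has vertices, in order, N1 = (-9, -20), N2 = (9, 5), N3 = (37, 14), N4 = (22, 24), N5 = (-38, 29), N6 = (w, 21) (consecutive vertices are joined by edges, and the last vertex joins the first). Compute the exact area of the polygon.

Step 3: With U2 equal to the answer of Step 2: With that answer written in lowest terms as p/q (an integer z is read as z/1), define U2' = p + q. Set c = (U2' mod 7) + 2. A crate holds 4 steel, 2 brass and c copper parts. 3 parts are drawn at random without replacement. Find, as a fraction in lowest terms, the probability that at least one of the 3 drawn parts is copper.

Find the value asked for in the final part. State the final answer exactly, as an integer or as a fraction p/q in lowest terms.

133/143

Step 1: -7*(-5)^3 + 6*(-5)^2 + 2*(-5)^1 + 1 = (875) + (150) + (-10) + (1) = 1016; answer 1016
Step 2: U1 = 1016; w = -17; cross terms: (-9*5 - 9*-20)=135, (9*14 - 37*5)=-59, (37*24 - 22*14)=580, (22*29 - -38*24)=1550, (-38*21 - -17*29)=-305, (-17*-20 - -9*21)=529; twice the area = |2430| = 2430; area = 1215; answer 1215
Step 3: U2 = 1215; threaded value p + q = 1216; c = 7; total draws C(13,3) = 286; complement C(6,3) = 20; favorable 286 - 20 = 266; P = 133/143; answer 133/143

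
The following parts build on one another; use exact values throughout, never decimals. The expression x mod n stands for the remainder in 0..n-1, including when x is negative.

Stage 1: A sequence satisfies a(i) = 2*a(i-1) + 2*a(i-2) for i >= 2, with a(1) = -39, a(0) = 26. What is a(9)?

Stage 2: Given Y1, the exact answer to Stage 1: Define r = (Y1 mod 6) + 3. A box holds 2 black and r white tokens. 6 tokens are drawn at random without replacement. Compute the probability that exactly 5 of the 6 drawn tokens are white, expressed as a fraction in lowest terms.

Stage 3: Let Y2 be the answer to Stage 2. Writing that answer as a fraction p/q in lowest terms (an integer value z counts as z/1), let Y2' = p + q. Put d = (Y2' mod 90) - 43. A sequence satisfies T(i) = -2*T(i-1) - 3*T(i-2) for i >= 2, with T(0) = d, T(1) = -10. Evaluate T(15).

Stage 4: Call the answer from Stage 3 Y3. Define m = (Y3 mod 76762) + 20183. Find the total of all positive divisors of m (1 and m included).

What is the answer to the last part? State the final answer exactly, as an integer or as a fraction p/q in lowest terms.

Stage 1: a(2) = 2*(-39) + 2*(26) = -26; iterating: a(2)=-26, a(3)=-130, a(4)=-312, a(5)=-884, a(6)=-2392, a(7)=-6552, a(8)=-17888, a(9)=-48880; answer -48880
Stage 2: Y1 = -48880; r = 5; total draws C(7,6) = 7; favorable C(5,5)*C(2,1) = 2; P = 2/7; answer 2/7
Stage 3: Y2 = 2/7; threaded value p + q = 9; d = -34; T(2) = -2*(-10) - 3*(-34) = 122; iterating: T(2)=122, T(3)=-214, T(4)=62, T(5)=518, T(6)=-1222, T(7)=890, T(8)=1886, T(9)=-6442, T(10)=7226, T(11)=4874, T(12)=-31426, T(13)=48230, T(14)=-2182, T(15)=-140326; answer -140326
Stage 4: Y3 = -140326; m = 33381; 33381 = 3^2 * 3709; sigma = (1 + 3 + 9) * (1 + 3709) = 13 * 3710 = 48230; answer 48230

48230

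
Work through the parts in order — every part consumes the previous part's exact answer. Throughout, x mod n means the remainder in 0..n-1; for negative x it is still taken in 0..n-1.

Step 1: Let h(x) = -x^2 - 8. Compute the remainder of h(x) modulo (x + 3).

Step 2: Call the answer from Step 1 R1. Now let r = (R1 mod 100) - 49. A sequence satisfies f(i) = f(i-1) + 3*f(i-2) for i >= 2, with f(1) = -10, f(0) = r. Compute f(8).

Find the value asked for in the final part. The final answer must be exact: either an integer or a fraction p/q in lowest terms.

Step 1: remainder = value at the root: -1*(-3)^2 - 8 = (-9) + (-8) = -17; answer -17
Step 2: R1 = -17; r = 34; f(2) = 1*(-10) + 3*(34) = 92; iterating: f(2)=92, f(3)=62, f(4)=338, f(5)=524, f(6)=1538, f(7)=3110, f(8)=7724; answer 7724

7724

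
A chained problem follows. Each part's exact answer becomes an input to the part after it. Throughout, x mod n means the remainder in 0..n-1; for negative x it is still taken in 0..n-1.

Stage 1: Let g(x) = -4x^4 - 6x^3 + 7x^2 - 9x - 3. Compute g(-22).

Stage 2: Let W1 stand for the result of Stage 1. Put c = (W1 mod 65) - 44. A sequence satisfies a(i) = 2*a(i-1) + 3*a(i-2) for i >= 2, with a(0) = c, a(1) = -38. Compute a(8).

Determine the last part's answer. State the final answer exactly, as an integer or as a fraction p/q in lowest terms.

Stage 1: -4*(-22)^4 - 6*(-22)^3 + 7*(-22)^2 - 9*(-22)^1 - 3 = (-937024) + (63888) + (3388) + (198) + (-3) = -869553; answer -869553
Stage 2: W1 = -869553; c = -27; a(2) = 2*(-38) + 3*(-27) = -157; iterating: a(2)=-157, a(3)=-428, a(4)=-1327, a(5)=-3938, a(6)=-11857, a(7)=-35528, a(8)=-106627; answer -106627

-106627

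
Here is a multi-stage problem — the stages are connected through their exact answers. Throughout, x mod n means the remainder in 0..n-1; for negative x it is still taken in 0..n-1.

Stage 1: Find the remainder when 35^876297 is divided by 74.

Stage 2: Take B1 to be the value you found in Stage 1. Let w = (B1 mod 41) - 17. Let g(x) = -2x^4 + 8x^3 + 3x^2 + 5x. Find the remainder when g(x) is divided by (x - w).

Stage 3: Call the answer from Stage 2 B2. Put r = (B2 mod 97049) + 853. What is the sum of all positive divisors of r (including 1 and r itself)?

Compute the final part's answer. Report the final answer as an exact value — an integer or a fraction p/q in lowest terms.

54144

Stage 1: squarings mod 74: 35^1=35, 35^2=41, 35^4=53, 35^8=71, 35^16=9, 35^32=7, 35^64=49, 35^128=33, 35^256=53, 35^512=71, 35^1024=9, 35^2048=7, 35^4096=49, 35^8192=33, 35^16384=53, 35^32768=71, 35^65536=9, 35^131072=7, 35^262144=49, 35^524288=33; 35^876297 = 35^1 * 35^8 * 35^256 * 35^512 * 35^1024 * 35^2048 * 35^4096 * 35^16384 * 35^65536 * 35^262144 * 35^524288 = 45 (mod 74); answer 45
Stage 2: B1 = 45; w = -13; remainder = value at the root: -2*(-13)^4 + 8*(-13)^3 + 3*(-13)^2 + 5*(-13)^1 = (-57122) + (-17576) + (507) + (-65) = -74256; answer -74256
Stage 3: B2 = -74256; r = 23646; 23646 = 2 * 3 * 7 * 563; sigma = (1 + 2) * (1 + 3) * (1 + 7) * (1 + 563) = 3 * 4 * 8 * 564 = 54144; answer 54144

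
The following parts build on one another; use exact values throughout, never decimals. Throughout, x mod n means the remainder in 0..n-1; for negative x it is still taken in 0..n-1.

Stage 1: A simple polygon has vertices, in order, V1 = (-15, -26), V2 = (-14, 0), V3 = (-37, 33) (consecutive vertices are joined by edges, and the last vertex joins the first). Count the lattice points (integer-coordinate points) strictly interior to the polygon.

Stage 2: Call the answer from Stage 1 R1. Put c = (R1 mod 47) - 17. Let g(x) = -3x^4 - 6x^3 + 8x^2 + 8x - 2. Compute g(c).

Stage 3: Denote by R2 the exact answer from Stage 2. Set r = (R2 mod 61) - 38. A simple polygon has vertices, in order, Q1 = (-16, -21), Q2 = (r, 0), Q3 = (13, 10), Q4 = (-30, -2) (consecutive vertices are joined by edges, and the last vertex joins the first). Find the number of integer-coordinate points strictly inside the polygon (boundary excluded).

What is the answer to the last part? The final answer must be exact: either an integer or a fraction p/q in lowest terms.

Stage 1: cross terms: (-15*0 - -14*-26)=-364, (-14*33 - -37*0)=-462, (-37*-26 - -15*33)=1457; twice the area = |631| = 631; area = 631/2; boundary points = 1 + 1 + 1 = 3; strictly interior points = area - boundary/2 + 1 = 315; answer 315
Stage 2: R1 = 315; c = 16; -3*(16)^4 - 6*(16)^3 + 8*(16)^2 + 8*(16)^1 - 2 = (-196608) + (-24576) + (2048) + (128) + (-2) = -219010; answer -219010
Stage 3: R2 = -219010; r = 3; cross terms: (-16*0 - 3*-21)=63, (3*10 - 13*0)=30, (13*-2 - -30*10)=274, (-30*-21 - -16*-2)=598; twice the area = |965| = 965; area = 965/2; boundary points = 1 + 10 + 1 + 1 = 13; strictly interior points = area - boundary/2 + 1 = 477; answer 477

477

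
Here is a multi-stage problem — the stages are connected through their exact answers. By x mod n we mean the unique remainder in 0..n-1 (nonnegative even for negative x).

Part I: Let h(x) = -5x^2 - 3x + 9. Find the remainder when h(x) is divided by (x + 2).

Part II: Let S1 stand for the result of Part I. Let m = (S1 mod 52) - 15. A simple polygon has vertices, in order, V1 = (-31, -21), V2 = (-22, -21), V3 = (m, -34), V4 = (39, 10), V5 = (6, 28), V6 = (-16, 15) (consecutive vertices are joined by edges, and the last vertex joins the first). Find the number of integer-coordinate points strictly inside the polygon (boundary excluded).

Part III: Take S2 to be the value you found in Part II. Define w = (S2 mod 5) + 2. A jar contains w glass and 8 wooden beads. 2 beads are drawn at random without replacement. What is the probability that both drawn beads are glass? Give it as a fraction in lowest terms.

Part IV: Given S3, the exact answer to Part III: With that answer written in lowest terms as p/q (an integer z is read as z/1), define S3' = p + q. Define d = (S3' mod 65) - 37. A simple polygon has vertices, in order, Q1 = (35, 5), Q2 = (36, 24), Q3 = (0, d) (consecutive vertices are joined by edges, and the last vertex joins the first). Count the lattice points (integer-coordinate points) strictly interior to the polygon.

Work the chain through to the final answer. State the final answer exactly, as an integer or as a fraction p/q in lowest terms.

Part I: remainder = value at the root: -5*(-2)^2 - 3*(-2)^1 + 9 = (-20) + (6) + (9) = -5; answer -5
Part II: S1 = -5; m = 32; cross terms: (-31*-21 - -22*-21)=189, (-22*-34 - 32*-21)=1420, (32*10 - 39*-34)=1646, (39*28 - 6*10)=1032, (6*15 - -16*28)=538, (-16*-21 - -31*15)=801; twice the area = |5626| = 5626; area = 2813; boundary points = 9 + 1 + 1 + 3 + 1 + 3 = 18; strictly interior points = area - boundary/2 + 1 = 2805; answer 2805
Part III: S2 = 2805; w = 2; total draws C(10,2) = 45; favorable C(2,2) = 1; P = 1/45; answer 1/45
Part IV: S3 = 1/45; threaded value p + q = 46; d = 9; cross terms: (35*24 - 36*5)=660, (36*9 - 0*24)=324, (0*5 - 35*9)=-315; twice the area = |669| = 669; area = 669/2; boundary points = 1 + 3 + 1 = 5; strictly interior points = area - boundary/2 + 1 = 333; answer 333

333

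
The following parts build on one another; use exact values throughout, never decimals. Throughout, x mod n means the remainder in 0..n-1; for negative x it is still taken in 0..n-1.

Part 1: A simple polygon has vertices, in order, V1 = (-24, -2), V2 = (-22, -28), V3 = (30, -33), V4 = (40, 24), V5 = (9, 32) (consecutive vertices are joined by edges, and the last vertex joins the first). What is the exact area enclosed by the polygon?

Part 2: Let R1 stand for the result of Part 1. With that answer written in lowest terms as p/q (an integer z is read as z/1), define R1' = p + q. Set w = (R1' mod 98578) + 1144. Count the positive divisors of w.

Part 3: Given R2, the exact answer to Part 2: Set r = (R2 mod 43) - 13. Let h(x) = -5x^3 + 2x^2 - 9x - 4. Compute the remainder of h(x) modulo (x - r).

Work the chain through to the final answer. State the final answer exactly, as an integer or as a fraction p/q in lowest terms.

3884

Part 1: cross terms: (-24*-28 - -22*-2)=628, (-22*-33 - 30*-28)=1566, (30*24 - 40*-33)=2040, (40*32 - 9*24)=1064, (9*-2 - -24*32)=750; twice the area = |6048| = 6048; area = 3024; answer 3024
Part 2: R1 = 3024; threaded value p + q = 3025; w = 4169; 4169 = 11 * 379; number of divisors = (1+1) * (1+1) = 4; answer 4
Part 3: R2 = 4; r = -9; remainder = value at the root: -5*(-9)^3 + 2*(-9)^2 - 9*(-9)^1 - 4 = (3645) + (162) + (81) + (-4) = 3884; answer 3884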